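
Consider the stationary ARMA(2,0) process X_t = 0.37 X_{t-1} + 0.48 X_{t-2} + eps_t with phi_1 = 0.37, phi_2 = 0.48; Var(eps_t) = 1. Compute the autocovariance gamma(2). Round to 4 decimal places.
\gamma(2) = 1.9562

Multiply the model equation by X_{t-k} and take expectations. With theta_0 = psi_0 = 1 and psi_j the MA(infinity) weights, this gives
  gamma(k) - sum_i phi_i gamma(k-i) = c_k,
  c_k = sigma^2 * sum_{j=k..q} theta_j psi_{j-k}   (c_k = 0 for k > q),
using gamma(-m) = gamma(m).
Pure AR (q = 0): c_0 = sigma^2 = 1, c_k = 0 for k >= 1.
Equations for k = 0, 1, 2 (AR order 2, c_2 = 0):
  (E0) gamma(0) = phi_1 gamma(1) + phi_2 gamma(2) + c_0
  (E1) gamma(1) = phi_1 gamma(0) + phi_2 gamma(1) + c_1
  (E2) gamma(2) = phi_1 gamma(1) + phi_2 gamma(0)
From (E1): gamma(1) = A gamma(0) + B with
  A = phi_1 / (1 - phi_2) = 0.37 / 0.52 = 0.711538,   B = c_1 / (1 - phi_2) = 0 / 0.52 = 0.
Insert (E2) into (E0): gamma(0) (1 - phi_2^2) = phi_1 (1 + phi_2) gamma(1) + c_0.
  phi_1 (1 + phi_2) = (0.37)(1.48) = 0.5476,   1 - phi_2^2 = 0.7696.
Replace gamma(1) by A gamma(0) + B and collect gamma(0):
  gamma(0) [0.7696 - (0.5476)(0.711538)] = c_0 = 1
  gamma(0) * 0.379962 = 1
  gamma(0) = 1 / 0.379962 = 2.631845.
  gamma(1) = A gamma(0) = (0.711538)(2.631845) = 1.872659.
  gamma(2) = phi_1 gamma(1) + phi_2 gamma(0) = (0.37)(1.872659) + (0.48)(2.631845) = 1.95617.
Therefore gamma(2) = 1.9562 (to 4 decimal places).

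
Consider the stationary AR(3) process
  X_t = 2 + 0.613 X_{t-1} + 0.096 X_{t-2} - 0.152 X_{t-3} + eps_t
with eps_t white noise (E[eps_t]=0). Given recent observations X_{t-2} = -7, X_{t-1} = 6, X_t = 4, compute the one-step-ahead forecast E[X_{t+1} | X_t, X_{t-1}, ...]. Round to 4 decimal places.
E[X_{t+1} \mid \mathcal F_t] = 6.0920

For an AR(p) model X_t = c + sum_i phi_i X_{t-i} + eps_t, the
one-step-ahead conditional mean is
  E[X_{t+1} | X_t, ...] = c + sum_i phi_i X_{t+1-i}.
Substitute known values:
  E[X_{t+1} | ...] = 2 + (0.613) * (4) + (0.096) * (6) + (-0.152) * (-7)
                   = 6.0920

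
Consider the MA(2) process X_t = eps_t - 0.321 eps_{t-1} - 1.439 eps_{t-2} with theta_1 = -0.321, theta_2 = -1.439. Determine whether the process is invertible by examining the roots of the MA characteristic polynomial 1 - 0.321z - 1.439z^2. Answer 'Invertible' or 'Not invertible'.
\text{Not invertible}

The MA(q) characteristic polynomial is P(z) = 1 - 0.321z - 1.439z^2.
Invertibility requires all roots to lie outside the unit circle, i.e. |z| > 1 for every root.
Set 1 + (-0.321) z + (-1.439) z^2 = 0, i.e. a z^2 + b z + c = 0 with a = -1.439, b = -0.321, c = 1.
Discriminant D = b^2 - 4ac = (-0.321)^2 - 4*(-1.439)*1 = 0.103041 - (-5.756) = 5.859041.
D >= 0, so the roots are real: z = (-b +/- sqrt(D)) / (2a) = (0.321 +/- 2.420546) / (-2.878).
  z_1 = (0.321 + 2.420546) / (-2.878) = -0.9526,   |z_1| = 0.9526.
  z_2 = (0.321 - 2.420546) / (-2.878) = 0.7295,   |z_2| = 0.7295.
Moduli of all roots: 0.9526, 0.7295.
All moduli strictly greater than 1? No.
Verdict: Not invertible.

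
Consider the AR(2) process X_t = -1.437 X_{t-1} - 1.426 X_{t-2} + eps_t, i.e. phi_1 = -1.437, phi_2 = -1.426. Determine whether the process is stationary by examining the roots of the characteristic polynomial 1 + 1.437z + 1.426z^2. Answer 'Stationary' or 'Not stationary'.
\text{Not stationary}

The AR(p) characteristic polynomial is P(z) = 1 + 1.437z + 1.426z^2.
Stationarity requires all roots to lie outside the unit circle, i.e. |z| > 1 for every root.
Set 1 + (1.437) z + (1.426) z^2 = 0, i.e. a z^2 + b z + c = 0 with a = 1.426, b = 1.437, c = 1.
Discriminant D = b^2 - 4ac = (1.437)^2 - 4*(1.426)*1 = 2.064969 - (5.704) = -3.639031.
D < 0, so the roots are the complex-conjugate pair z = (-b +/- i sqrt(-D)) / (2a) = -0.5039 +/- 0.6689i.
For a conjugate pair |z|^2 = z * conj(z) = (product of roots) = c/a = 1/(1.426) = 0.701262, so |z| = sqrt(0.701262) = 0.8374 for both roots.
Moduli of all roots: 0.8374, 0.8374.
All moduli strictly greater than 1? No.
Verdict: Not stationary.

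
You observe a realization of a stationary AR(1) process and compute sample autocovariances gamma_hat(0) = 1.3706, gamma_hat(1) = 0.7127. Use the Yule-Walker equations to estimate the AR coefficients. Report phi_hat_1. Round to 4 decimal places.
\hat\phi_{1} = 0.5200

The Yule-Walker equations for an AR(p) process read, in matrix form,
  Gamma_p phi = r_p,   with   (Gamma_p)_{ij} = gamma(|i - j|),
                       (r_p)_i = gamma(i),   i,j = 1..p.
Substitute the sample gammas (Toeplitz matrix and right-hand side of size 1):
  Gamma_p = [[1.3706]]
  r_p     = [0.7127]
With p = 1 this is the single equation gamma(0) phi_1 = gamma(1):
  phi_hat_1 = gamma(1) / gamma(0) = 0.7127 / 1.3706 = 0.5200.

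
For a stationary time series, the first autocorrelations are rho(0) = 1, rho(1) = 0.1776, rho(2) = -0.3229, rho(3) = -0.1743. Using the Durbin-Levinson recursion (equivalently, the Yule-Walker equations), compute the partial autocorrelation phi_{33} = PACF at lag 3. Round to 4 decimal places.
\phi_{33} = -0.0369

The PACF at lag k is phi_{kk}, the last component of the solution
to the Yule-Walker system G_k phi = r_k where
  (G_k)_{ij} = rho(|i - j|), (r_k)_i = rho(i), i,j = 1..k.
Equivalently, Durbin-Levinson gives phi_{kk} iteratively:
  phi_{11} = rho(1)
  phi_{kk} = [rho(k) - sum_{j=1..k-1} phi_{k-1,j} rho(k-j)]
            / [1 - sum_{j=1..k-1} phi_{k-1,j} rho(j)],
  phi_{k,j} = phi_{k-1,j} - phi_{kk} phi_{k-1,k-j},  j = 1..k-1.
Step k = 1:
  phi_11 = rho(1) = 0.1776.
Step k = 2:
  phi_22 = [rho(2) - phi_11 rho(1)] / [1 - phi_11 rho(1)] = [-0.3229 - (0.1776)(0.1776)] / [1 - (0.1776)(0.1776)]
         = -0.35444176 / 0.96845824 = -0.365986.
  Update: phi_21 = phi_11 - phi_22 phi_11 = 0.1776 - (-0.365986)(0.1776) = 0.242599.
Step k = 3:
  phi_33 = [rho(3) - phi_21 rho(2) - phi_22 rho(1)] / [1 - phi_21 rho(1) - phi_22 rho(2)]
    numerator   = -0.1743 - (0.242599)(-0.3229) - (-0.365986)(0.1776) = -0.03096573
    denominator = 1 - (0.242599)(0.1776) - (-0.365986)(-0.3229) = 0.83873766
  phi_33 = -0.03096573 / 0.83873766 = -0.0369.
Therefore phi_{33} = -0.0369.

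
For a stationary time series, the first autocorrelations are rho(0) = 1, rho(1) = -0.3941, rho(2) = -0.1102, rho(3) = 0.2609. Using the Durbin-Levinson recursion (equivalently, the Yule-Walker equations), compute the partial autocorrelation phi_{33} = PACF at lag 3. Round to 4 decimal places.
\phi_{33} = 0.1050

The PACF at lag k is phi_{kk}, the last component of the solution
to the Yule-Walker system G_k phi = r_k where
  (G_k)_{ij} = rho(|i - j|), (r_k)_i = rho(i), i,j = 1..k.
Equivalently, Durbin-Levinson gives phi_{kk} iteratively:
  phi_{11} = rho(1)
  phi_{kk} = [rho(k) - sum_{j=1..k-1} phi_{k-1,j} rho(k-j)]
            / [1 - sum_{j=1..k-1} phi_{k-1,j} rho(j)],
  phi_{k,j} = phi_{k-1,j} - phi_{kk} phi_{k-1,k-j},  j = 1..k-1.
Step k = 1:
  phi_11 = rho(1) = -0.3941.
Step k = 2:
  phi_22 = [rho(2) - phi_11 rho(1)] / [1 - phi_11 rho(1)] = [-0.1102 - (-0.3941)(-0.3941)] / [1 - (-0.3941)(-0.3941)]
         = -0.26551481 / 0.84468519 = -0.314336.
  Update: phi_21 = phi_11 - phi_22 phi_11 = -0.3941 - (-0.314336)(-0.3941) = -0.51798.
Step k = 3:
  phi_33 = [rho(3) - phi_21 rho(2) - phi_22 rho(1)] / [1 - phi_21 rho(1) - phi_22 rho(2)]
    numerator   = 0.2609 - (-0.51798)(-0.1102) - (-0.314336)(-0.3941) = 0.07993889
    denominator = 1 - (-0.51798)(-0.3941) - (-0.314336)(-0.1102) = 0.76122438
  phi_33 = 0.07993889 / 0.76122438 = 0.105.
Therefore phi_{33} = 0.1050.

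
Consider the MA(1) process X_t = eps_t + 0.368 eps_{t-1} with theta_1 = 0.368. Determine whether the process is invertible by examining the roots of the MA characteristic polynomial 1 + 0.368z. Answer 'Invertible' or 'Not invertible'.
\text{Invertible}

The MA(q) characteristic polynomial is P(z) = 1 + 0.368z.
Invertibility requires all roots to lie outside the unit circle, i.e. |z| > 1 for every root.
This is linear in z: 1 + (0.368) z = 0  =>  z = -1/(0.368) = -2.717391,  |z| = 2.717391.
Moduli of all roots: 2.7174.
All moduli strictly greater than 1? Yes.
Verdict: Invertible.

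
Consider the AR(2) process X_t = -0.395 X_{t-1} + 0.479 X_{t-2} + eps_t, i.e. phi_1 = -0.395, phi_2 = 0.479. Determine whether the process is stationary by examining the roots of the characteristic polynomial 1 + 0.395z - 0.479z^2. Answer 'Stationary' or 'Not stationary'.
\text{Stationary}

The AR(p) characteristic polynomial is P(z) = 1 + 0.395z - 0.479z^2.
Stationarity requires all roots to lie outside the unit circle, i.e. |z| > 1 for every root.
Set 1 + (0.395) z + (-0.479) z^2 = 0, i.e. a z^2 + b z + c = 0 with a = -0.479, b = 0.395, c = 1.
Discriminant D = b^2 - 4ac = (0.395)^2 - 4*(-0.479)*1 = 0.156025 - (-1.916) = 2.072025.
D >= 0, so the roots are real: z = (-b +/- sqrt(D)) / (2a) = (-0.395 +/- 1.439453) / (-0.958).
  z_1 = (-0.395 + 1.439453) / (-0.958) = -1.0902,   |z_1| = 1.0902.
  z_2 = (-0.395 - 1.439453) / (-0.958) = 1.9149,   |z_2| = 1.9149.
Moduli of all roots: 1.0902, 1.9149.
All moduli strictly greater than 1? Yes.
Verdict: Stationary.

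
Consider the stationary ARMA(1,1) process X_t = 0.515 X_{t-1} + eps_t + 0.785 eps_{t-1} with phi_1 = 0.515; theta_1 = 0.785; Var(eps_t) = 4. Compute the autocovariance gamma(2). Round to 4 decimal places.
\gamma(2) = 5.1181

Multiply the model equation by X_{t-k} and take expectations. With theta_0 = psi_0 = 1 and psi_j the MA(infinity) weights, this gives
  gamma(k) - sum_i phi_i gamma(k-i) = c_k,
  c_k = sigma^2 * sum_{j=k..q} theta_j psi_{j-k}   (c_k = 0 for k > q),
using gamma(-m) = gamma(m).
psi-weights needed (psi_j = theta_j + sum_i phi_i psi_{j-i}):
  psi_1 = theta_1 + phi_1 = 0.785 + (0.515) = 1.3
Right-hand sides:
  c_0 = sigma^2 (1 + theta_1 psi_1) = 4 * (1 + (0.785)(1.3)) = 4 * 2.0205 = 8.082
  c_1 = sigma^2 theta_1 = 4 * (0.785) = 3.14
  c_2 = 0
Equations for k = 0 and k = 1 (AR order 1):
  gamma(0) = phi_1 gamma(1) + c_0
  gamma(1) = phi_1 gamma(0) + c_1
Substituting the second into the first: gamma(0) (1 - phi_1^2) = c_0 + phi_1 c_1, so
  gamma(0) = (c_0 + phi_1 c_1) / (1 - phi_1^2) = (8.082 + (0.515)(3.14)) / (1 - (0.515)^2) = 9.6991 / 0.734775 = 13.200095.
  gamma(1) = phi_1 gamma(0) + c_1 = (0.515)(13.200095) + (3.14) = 9.938049.
For k = 2 (> q): gamma(2) = phi_1 gamma(1) = (0.515)(9.938049) = 5.118095.
Therefore gamma(2) = 5.1181 (to 4 decimal places).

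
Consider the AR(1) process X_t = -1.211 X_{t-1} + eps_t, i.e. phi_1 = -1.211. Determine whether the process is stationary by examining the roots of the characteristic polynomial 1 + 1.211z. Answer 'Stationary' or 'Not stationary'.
\text{Not stationary}

The AR(p) characteristic polynomial is P(z) = 1 + 1.211z.
Stationarity requires all roots to lie outside the unit circle, i.e. |z| > 1 for every root.
This is linear in z: 1 + (1.211) z = 0  =>  z = -1/(1.211) = -0.825764,  |z| = 0.825764.
Moduli of all roots: 0.8258.
All moduli strictly greater than 1? No.
Verdict: Not stationary.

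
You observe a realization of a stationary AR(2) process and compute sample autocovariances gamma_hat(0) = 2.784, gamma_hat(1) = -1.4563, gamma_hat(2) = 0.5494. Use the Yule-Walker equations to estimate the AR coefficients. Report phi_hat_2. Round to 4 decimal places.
\hat\phi_{2} = -0.1050

The Yule-Walker equations for an AR(p) process read, in matrix form,
  Gamma_p phi = r_p,   with   (Gamma_p)_{ij} = gamma(|i - j|),
                       (r_p)_i = gamma(i),   i,j = 1..p.
Substitute the sample gammas (Toeplitz matrix and right-hand side of size 2):
  Gamma_p = [[2.784, -1.4563], [-1.4563, 2.784]]
  r_p     = [-1.4563, 0.5494]
Written out:
  2.784 phi_1 - 1.4563 phi_2 = -1.4563
  -1.4563 phi_1 + 2.784 phi_2 = 0.5494
Solve by Cramer's rule:
  det = gamma(0)^2 - gamma(1)^2 = (2.784)^2 - (-1.4563)^2 = 7.750656 - 2.12080969 = 5.62984631
  phi_hat_1 = [gamma(1) gamma(0) - gamma(1) gamma(2)] / det = [(-1.4563)(2.784) - (-1.4563)(0.5494)] / 5.62984631 = -3.25424798 / 5.62984631 = -0.578
  phi_hat_2 = [gamma(0) gamma(2) - gamma(1)^2] / det = [(2.784)(0.5494) - (-1.4563)^2] / 5.62984631 = -0.59128009 / 5.62984631 = -0.105
So phi_hat = [-0.5780, -0.1050].
Therefore phi_hat_2 = -0.1050.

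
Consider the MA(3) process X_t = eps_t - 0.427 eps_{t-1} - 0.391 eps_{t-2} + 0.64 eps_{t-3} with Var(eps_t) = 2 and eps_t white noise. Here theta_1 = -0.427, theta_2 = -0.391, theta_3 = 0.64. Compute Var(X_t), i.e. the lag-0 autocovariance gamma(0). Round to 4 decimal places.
\gamma(0) = 3.4896

For an MA(q) process X_t = eps_t + sum_i theta_i eps_{t-i} with
Var(eps_t) = sigma^2, the variance is
  gamma(0) = sigma^2 * (1 + sum_i theta_i^2).
  sum_i theta_i^2 = (-0.427)^2 + (-0.391)^2 + (0.64)^2 = 0.182329 + 0.152881 + 0.4096 = 0.74481.
  gamma(0) = 2 * (1 + 0.74481) = 2 * 1.74481 = 3.48962, which rounds to 3.4896.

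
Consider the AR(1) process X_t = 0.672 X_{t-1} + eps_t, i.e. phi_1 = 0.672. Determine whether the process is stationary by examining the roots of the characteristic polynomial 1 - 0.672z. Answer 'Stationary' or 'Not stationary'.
\text{Stationary}

The AR(p) characteristic polynomial is P(z) = 1 - 0.672z.
Stationarity requires all roots to lie outside the unit circle, i.e. |z| > 1 for every root.
This is linear in z: 1 + (-0.672) z = 0  =>  z = -1/(-0.672) = 1.488095,  |z| = 1.488095.
Moduli of all roots: 1.4881.
All moduli strictly greater than 1? Yes.
Verdict: Stationary.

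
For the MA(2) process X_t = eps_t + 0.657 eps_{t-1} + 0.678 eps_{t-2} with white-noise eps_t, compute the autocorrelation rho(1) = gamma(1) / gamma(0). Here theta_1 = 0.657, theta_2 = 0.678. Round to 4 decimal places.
\rho(1) = 0.5829

For an MA(q) process with theta_0 = 1, the autocovariance is
  gamma(k) = sigma^2 * sum_{i=0..q-k} theta_i * theta_{i+k},
and rho(k) = gamma(k) / gamma(0). Sigma^2 cancels.
  numerator   = (1)*(0.657) + (0.657)*(0.678) = 1.102446.
  denominator = (1)^2 + (0.657)^2 + (0.678)^2 = 1.891333.
  rho(1) = 1.102446 / 1.891333 = 0.5829.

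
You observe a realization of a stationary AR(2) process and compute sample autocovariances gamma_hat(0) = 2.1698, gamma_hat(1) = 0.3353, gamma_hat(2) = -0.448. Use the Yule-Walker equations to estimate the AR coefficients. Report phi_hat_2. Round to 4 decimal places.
\hat\phi_{2} = -0.2360

The Yule-Walker equations for an AR(p) process read, in matrix form,
  Gamma_p phi = r_p,   with   (Gamma_p)_{ij} = gamma(|i - j|),
                       (r_p)_i = gamma(i),   i,j = 1..p.
Substitute the sample gammas (Toeplitz matrix and right-hand side of size 2):
  Gamma_p = [[2.1698, 0.3353], [0.3353, 2.1698]]
  r_p     = [0.3353, -0.448]
Written out:
  2.1698 phi_1 + 0.3353 phi_2 = 0.3353
  0.3353 phi_1 + 2.1698 phi_2 = -0.448
Solve by Cramer's rule:
  det = gamma(0)^2 - gamma(1)^2 = (2.1698)^2 - (0.3353)^2 = 4.70803204 - 0.11242609 = 4.59560595
  phi_hat_1 = [gamma(1) gamma(0) - gamma(1) gamma(2)] / det = [(0.3353)(2.1698) - (0.3353)(-0.448)] / 4.59560595 = 0.87774834 / 4.59560595 = 0.191
  phi_hat_2 = [gamma(0) gamma(2) - gamma(1)^2] / det = [(2.1698)(-0.448) - (0.3353)^2] / 4.59560595 = -1.08449649 / 4.59560595 = -0.236
So phi_hat = [0.1910, -0.2360].
Therefore phi_hat_2 = -0.2360.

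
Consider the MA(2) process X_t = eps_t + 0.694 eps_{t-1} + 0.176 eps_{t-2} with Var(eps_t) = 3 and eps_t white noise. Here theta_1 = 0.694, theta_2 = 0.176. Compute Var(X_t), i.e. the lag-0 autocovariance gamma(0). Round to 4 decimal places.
\gamma(0) = 4.5378

For an MA(q) process X_t = eps_t + sum_i theta_i eps_{t-i} with
Var(eps_t) = sigma^2, the variance is
  gamma(0) = sigma^2 * (1 + sum_i theta_i^2).
  sum_i theta_i^2 = (0.694)^2 + (0.176)^2 = 0.481636 + 0.030976 = 0.512612.
  gamma(0) = 3 * (1 + 0.512612) = 3 * 1.512612 = 4.537836, which rounds to 4.5378.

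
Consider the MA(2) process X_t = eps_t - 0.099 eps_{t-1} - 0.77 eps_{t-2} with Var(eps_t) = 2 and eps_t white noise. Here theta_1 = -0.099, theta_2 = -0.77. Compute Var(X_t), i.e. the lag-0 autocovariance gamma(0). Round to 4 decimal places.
\gamma(0) = 3.2054

For an MA(q) process X_t = eps_t + sum_i theta_i eps_{t-i} with
Var(eps_t) = sigma^2, the variance is
  gamma(0) = sigma^2 * (1 + sum_i theta_i^2).
  sum_i theta_i^2 = (-0.099)^2 + (-0.77)^2 = 0.009801 + 0.5929 = 0.602701.
  gamma(0) = 2 * (1 + 0.602701) = 2 * 1.602701 = 3.205402, which rounds to 3.2054.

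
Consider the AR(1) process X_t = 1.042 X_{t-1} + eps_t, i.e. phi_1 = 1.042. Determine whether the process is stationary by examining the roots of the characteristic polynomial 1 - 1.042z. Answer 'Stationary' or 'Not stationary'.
\text{Not stationary}

The AR(p) characteristic polynomial is P(z) = 1 - 1.042z.
Stationarity requires all roots to lie outside the unit circle, i.e. |z| > 1 for every root.
This is linear in z: 1 + (-1.042) z = 0  =>  z = -1/(-1.042) = 0.959693,  |z| = 0.959693.
Moduli of all roots: 0.9597.
All moduli strictly greater than 1? No.
Verdict: Not stationary.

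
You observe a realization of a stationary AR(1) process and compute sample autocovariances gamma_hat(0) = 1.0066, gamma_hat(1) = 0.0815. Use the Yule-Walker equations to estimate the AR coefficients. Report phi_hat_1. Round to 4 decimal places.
\hat\phi_{1} = 0.0810

The Yule-Walker equations for an AR(p) process read, in matrix form,
  Gamma_p phi = r_p,   with   (Gamma_p)_{ij} = gamma(|i - j|),
                       (r_p)_i = gamma(i),   i,j = 1..p.
Substitute the sample gammas (Toeplitz matrix and right-hand side of size 1):
  Gamma_p = [[1.0066]]
  r_p     = [0.0815]
With p = 1 this is the single equation gamma(0) phi_1 = gamma(1):
  phi_hat_1 = gamma(1) / gamma(0) = 0.0815 / 1.0066 = 0.0810.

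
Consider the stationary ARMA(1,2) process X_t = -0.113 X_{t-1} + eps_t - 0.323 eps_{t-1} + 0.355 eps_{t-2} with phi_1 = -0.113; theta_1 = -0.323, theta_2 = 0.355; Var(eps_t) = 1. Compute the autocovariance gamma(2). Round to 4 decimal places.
\gamma(2) = 0.4263

Multiply the model equation by X_{t-k} and take expectations. With theta_0 = psi_0 = 1 and psi_j the MA(infinity) weights, this gives
  gamma(k) - sum_i phi_i gamma(k-i) = c_k,
  c_k = sigma^2 * sum_{j=k..q} theta_j psi_{j-k}   (c_k = 0 for k > q),
using gamma(-m) = gamma(m).
psi-weights needed (psi_j = theta_j + sum_i phi_i psi_{j-i}):
  psi_1 = theta_1 + phi_1 = -0.323 + (-0.113) = -0.436
  psi_2 = theta_2 + phi_1 psi_1 = 0.355 + (-0.113)(-0.436) = 0.404268
Right-hand sides:
  c_0 = sigma^2 (1 + theta_1 psi_1 + theta_2 psi_2) = 1 * (1 + (-0.323)(-0.436) + (0.355)(0.404268)) = 1 * 1.284343 = 1.284343
  c_1 = sigma^2 (theta_1 + theta_2 psi_1) = 1 * (-0.323 + (0.355)(-0.436)) = -0.47778
  c_2 = sigma^2 theta_2 = 1 * (0.355) = 0.355
Equations for k = 0 and k = 1 (AR order 1):
  gamma(0) = phi_1 gamma(1) + c_0
  gamma(1) = phi_1 gamma(0) + c_1
Substituting the second into the first: gamma(0) (1 - phi_1^2) = c_0 + phi_1 c_1, so
  gamma(0) = (c_0 + phi_1 c_1) / (1 - phi_1^2) = (1.284343 + (-0.113)(-0.47778)) / (1 - (-0.113)^2) = 1.338332 / 0.987231 = 1.355642.
  gamma(1) = phi_1 gamma(0) + c_1 = (-0.113)(1.355642) + (-0.47778) = -0.630968.
For k = 2: gamma(2) = phi_1 gamma(1) + c_2
  = (-0.113)(-0.630968) + (0.355) = 0.426299.
Therefore gamma(2) = 0.4263 (to 4 decimal places).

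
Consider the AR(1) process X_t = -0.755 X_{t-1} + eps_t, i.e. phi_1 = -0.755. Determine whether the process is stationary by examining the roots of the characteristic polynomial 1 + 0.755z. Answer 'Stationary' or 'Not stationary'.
\text{Stationary}

The AR(p) characteristic polynomial is P(z) = 1 + 0.755z.
Stationarity requires all roots to lie outside the unit circle, i.e. |z| > 1 for every root.
This is linear in z: 1 + (0.755) z = 0  =>  z = -1/(0.755) = -1.324503,  |z| = 1.324503.
Moduli of all roots: 1.3245.
All moduli strictly greater than 1? Yes.
Verdict: Stationary.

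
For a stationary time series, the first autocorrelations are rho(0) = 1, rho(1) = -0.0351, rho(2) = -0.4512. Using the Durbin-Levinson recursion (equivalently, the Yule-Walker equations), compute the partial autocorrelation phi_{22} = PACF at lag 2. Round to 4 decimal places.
\phi_{22} = -0.4530

The PACF at lag k is phi_{kk}, the last component of the solution
to the Yule-Walker system G_k phi = r_k where
  (G_k)_{ij} = rho(|i - j|), (r_k)_i = rho(i), i,j = 1..k.
Equivalently, Durbin-Levinson gives phi_{kk} iteratively:
  phi_{11} = rho(1)
  phi_{kk} = [rho(k) - sum_{j=1..k-1} phi_{k-1,j} rho(k-j)]
            / [1 - sum_{j=1..k-1} phi_{k-1,j} rho(j)],
  phi_{k,j} = phi_{k-1,j} - phi_{kk} phi_{k-1,k-j},  j = 1..k-1.
Step k = 1:
  phi_11 = rho(1) = -0.0351.
Step k = 2:
  phi_22 = [rho(2) - phi_11 rho(1)] / [1 - phi_11 rho(1)] = [-0.4512 - (-0.0351)(-0.0351)] / [1 - (-0.0351)(-0.0351)]
         = -0.45243201 / 0.99876799 = -0.453.
Therefore phi_{22} = -0.4530.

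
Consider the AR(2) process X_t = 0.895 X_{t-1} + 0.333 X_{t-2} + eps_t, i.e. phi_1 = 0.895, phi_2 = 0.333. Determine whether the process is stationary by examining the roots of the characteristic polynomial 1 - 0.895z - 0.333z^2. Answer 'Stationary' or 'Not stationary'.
\text{Not stationary}

The AR(p) characteristic polynomial is P(z) = 1 - 0.895z - 0.333z^2.
Stationarity requires all roots to lie outside the unit circle, i.e. |z| > 1 for every root.
Set 1 + (-0.895) z + (-0.333) z^2 = 0, i.e. a z^2 + b z + c = 0 with a = -0.333, b = -0.895, c = 1.
Discriminant D = b^2 - 4ac = (-0.895)^2 - 4*(-0.333)*1 = 0.801025 - (-1.332) = 2.133025.
D >= 0, so the roots are real: z = (-b +/- sqrt(D)) / (2a) = (0.895 +/- 1.460488) / (-0.666).
  z_1 = (0.895 + 1.460488) / (-0.666) = -3.5368,   |z_1| = 3.5368.
  z_2 = (0.895 - 1.460488) / (-0.666) = 0.8491,   |z_2| = 0.8491.
Moduli of all roots: 3.5368, 0.8491.
All moduli strictly greater than 1? No.
Verdict: Not stationary.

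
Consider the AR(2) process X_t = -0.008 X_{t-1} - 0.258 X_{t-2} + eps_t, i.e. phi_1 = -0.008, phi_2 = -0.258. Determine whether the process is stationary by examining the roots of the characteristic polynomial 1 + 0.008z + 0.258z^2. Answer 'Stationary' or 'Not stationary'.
\text{Stationary}

The AR(p) characteristic polynomial is P(z) = 1 + 0.008z + 0.258z^2.
Stationarity requires all roots to lie outside the unit circle, i.e. |z| > 1 for every root.
Set 1 + (0.008) z + (0.258) z^2 = 0, i.e. a z^2 + b z + c = 0 with a = 0.258, b = 0.008, c = 1.
Discriminant D = b^2 - 4ac = (0.008)^2 - 4*(0.258)*1 = 0.000064 - (1.032) = -1.031936.
D < 0, so the roots are the complex-conjugate pair z = (-b +/- i sqrt(-D)) / (2a) = -0.0155 +/- 1.9687i.
For a conjugate pair |z|^2 = z * conj(z) = (product of roots) = c/a = 1/(0.258) = 3.875969, so |z| = sqrt(3.875969) = 1.9687 for both roots.
Moduli of all roots: 1.9687, 1.9687.
All moduli strictly greater than 1? Yes.
Verdict: Stationary.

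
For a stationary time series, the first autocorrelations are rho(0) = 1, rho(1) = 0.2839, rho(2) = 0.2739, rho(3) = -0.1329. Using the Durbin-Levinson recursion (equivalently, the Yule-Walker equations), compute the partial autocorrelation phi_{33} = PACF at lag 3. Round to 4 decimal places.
\phi_{33} = -0.2890

The PACF at lag k is phi_{kk}, the last component of the solution
to the Yule-Walker system G_k phi = r_k where
  (G_k)_{ij} = rho(|i - j|), (r_k)_i = rho(i), i,j = 1..k.
Equivalently, Durbin-Levinson gives phi_{kk} iteratively:
  phi_{11} = rho(1)
  phi_{kk} = [rho(k) - sum_{j=1..k-1} phi_{k-1,j} rho(k-j)]
            / [1 - sum_{j=1..k-1} phi_{k-1,j} rho(j)],
  phi_{k,j} = phi_{k-1,j} - phi_{kk} phi_{k-1,k-j},  j = 1..k-1.
Step k = 1:
  phi_11 = rho(1) = 0.2839.
Step k = 2:
  phi_22 = [rho(2) - phi_11 rho(1)] / [1 - phi_11 rho(1)] = [0.2739 - (0.2839)(0.2839)] / [1 - (0.2839)(0.2839)]
         = 0.19330079 / 0.91940079 = 0.210246.
  Update: phi_21 = phi_11 - phi_22 phi_11 = 0.2839 - (0.210246)(0.2839) = 0.224211.
Step k = 3:
  phi_33 = [rho(3) - phi_21 rho(2) - phi_22 rho(1)] / [1 - phi_21 rho(1) - phi_22 rho(2)]
    numerator   = -0.1329 - (0.224211)(0.2739) - (0.210246)(0.2839) = -0.25400038
    denominator = 1 - (0.224211)(0.2839) - (0.210246)(0.2739) = 0.87875998
  phi_33 = -0.25400038 / 0.87875998 = -0.289.
Therefore phi_{33} = -0.2890.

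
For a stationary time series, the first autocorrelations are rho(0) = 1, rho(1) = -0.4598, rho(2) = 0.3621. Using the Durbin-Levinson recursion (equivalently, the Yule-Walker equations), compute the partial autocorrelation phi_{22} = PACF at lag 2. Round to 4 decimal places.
\phi_{22} = 0.1911

The PACF at lag k is phi_{kk}, the last component of the solution
to the Yule-Walker system G_k phi = r_k where
  (G_k)_{ij} = rho(|i - j|), (r_k)_i = rho(i), i,j = 1..k.
Equivalently, Durbin-Levinson gives phi_{kk} iteratively:
  phi_{11} = rho(1)
  phi_{kk} = [rho(k) - sum_{j=1..k-1} phi_{k-1,j} rho(k-j)]
            / [1 - sum_{j=1..k-1} phi_{k-1,j} rho(j)],
  phi_{k,j} = phi_{k-1,j} - phi_{kk} phi_{k-1,k-j},  j = 1..k-1.
Step k = 1:
  phi_11 = rho(1) = -0.4598.
Step k = 2:
  phi_22 = [rho(2) - phi_11 rho(1)] / [1 - phi_11 rho(1)] = [0.3621 - (-0.4598)(-0.4598)] / [1 - (-0.4598)(-0.4598)]
         = 0.15068396 / 0.78858396 = 0.1911.
Therefore phi_{22} = 0.1911.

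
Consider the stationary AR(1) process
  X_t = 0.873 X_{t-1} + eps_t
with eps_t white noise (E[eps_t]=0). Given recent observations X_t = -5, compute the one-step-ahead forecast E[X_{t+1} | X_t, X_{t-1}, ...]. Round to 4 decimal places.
E[X_{t+1} \mid \mathcal F_t] = -4.3650

For an AR(p) model X_t = c + sum_i phi_i X_{t-i} + eps_t, the
one-step-ahead conditional mean is
  E[X_{t+1} | X_t, ...] = c + sum_i phi_i X_{t+1-i}.
Substitute known values:
  E[X_{t+1} | ...] = (0.873) * (-5)
                   = -4.3650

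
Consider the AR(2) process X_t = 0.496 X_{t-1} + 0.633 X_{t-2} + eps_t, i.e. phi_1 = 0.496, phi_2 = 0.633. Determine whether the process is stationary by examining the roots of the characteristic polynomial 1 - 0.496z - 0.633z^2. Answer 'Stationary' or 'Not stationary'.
\text{Not stationary}

The AR(p) characteristic polynomial is P(z) = 1 - 0.496z - 0.633z^2.
Stationarity requires all roots to lie outside the unit circle, i.e. |z| > 1 for every root.
Set 1 + (-0.496) z + (-0.633) z^2 = 0, i.e. a z^2 + b z + c = 0 with a = -0.633, b = -0.496, c = 1.
Discriminant D = b^2 - 4ac = (-0.496)^2 - 4*(-0.633)*1 = 0.246016 - (-2.532) = 2.778016.
D >= 0, so the roots are real: z = (-b +/- sqrt(D)) / (2a) = (0.496 +/- 1.666738) / (-1.266).
  z_1 = (0.496 + 1.666738) / (-1.266) = -1.7083,   |z_1| = 1.7083.
  z_2 = (0.496 - 1.666738) / (-1.266) = 0.9248,   |z_2| = 0.9248.
Moduli of all roots: 1.7083, 0.9248.
All moduli strictly greater than 1? No.
Verdict: Not stationary.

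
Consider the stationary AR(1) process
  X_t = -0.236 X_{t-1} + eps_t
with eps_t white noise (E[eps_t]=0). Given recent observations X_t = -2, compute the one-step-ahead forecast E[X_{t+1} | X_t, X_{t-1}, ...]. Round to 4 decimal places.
E[X_{t+1} \mid \mathcal F_t] = 0.4720

For an AR(p) model X_t = c + sum_i phi_i X_{t-i} + eps_t, the
one-step-ahead conditional mean is
  E[X_{t+1} | X_t, ...] = c + sum_i phi_i X_{t+1-i}.
Substitute known values:
  E[X_{t+1} | ...] = (-0.236) * (-2)
                   = 0.4720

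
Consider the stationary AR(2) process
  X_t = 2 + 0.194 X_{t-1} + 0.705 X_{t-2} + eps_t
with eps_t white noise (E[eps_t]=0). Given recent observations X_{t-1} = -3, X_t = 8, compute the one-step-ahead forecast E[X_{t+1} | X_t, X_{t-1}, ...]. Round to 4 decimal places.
E[X_{t+1} \mid \mathcal F_t] = 1.4370

For an AR(p) model X_t = c + sum_i phi_i X_{t-i} + eps_t, the
one-step-ahead conditional mean is
  E[X_{t+1} | X_t, ...] = c + sum_i phi_i X_{t+1-i}.
Substitute known values:
  E[X_{t+1} | ...] = 2 + (0.194) * (8) + (0.705) * (-3)
                   = 1.4370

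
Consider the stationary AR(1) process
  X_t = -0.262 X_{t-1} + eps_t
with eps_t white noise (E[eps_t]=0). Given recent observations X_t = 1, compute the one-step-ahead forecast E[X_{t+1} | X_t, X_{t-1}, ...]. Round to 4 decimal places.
E[X_{t+1} \mid \mathcal F_t] = -0.2620

For an AR(p) model X_t = c + sum_i phi_i X_{t-i} + eps_t, the
one-step-ahead conditional mean is
  E[X_{t+1} | X_t, ...] = c + sum_i phi_i X_{t+1-i}.
Substitute known values:
  E[X_{t+1} | ...] = (-0.262) * (1)
                   = -0.2620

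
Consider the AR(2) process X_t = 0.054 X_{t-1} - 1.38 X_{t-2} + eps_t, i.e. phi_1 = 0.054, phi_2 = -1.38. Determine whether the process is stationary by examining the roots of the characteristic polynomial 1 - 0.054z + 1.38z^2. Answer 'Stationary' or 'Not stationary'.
\text{Not stationary}

The AR(p) characteristic polynomial is P(z) = 1 - 0.054z + 1.38z^2.
Stationarity requires all roots to lie outside the unit circle, i.e. |z| > 1 for every root.
Set 1 + (-0.054) z + (1.38) z^2 = 0, i.e. a z^2 + b z + c = 0 with a = 1.38, b = -0.054, c = 1.
Discriminant D = b^2 - 4ac = (-0.054)^2 - 4*(1.38)*1 = 0.002916 - (5.52) = -5.517084.
D < 0, so the roots are the complex-conjugate pair z = (-b +/- i sqrt(-D)) / (2a) = 0.0196 +/- 0.851i.
For a conjugate pair |z|^2 = z * conj(z) = (product of roots) = c/a = 1/(1.38) = 0.724638, so |z| = sqrt(0.724638) = 0.8513 for both roots.
Moduli of all roots: 0.8513, 0.8513.
All moduli strictly greater than 1? No.
Verdict: Not stationary.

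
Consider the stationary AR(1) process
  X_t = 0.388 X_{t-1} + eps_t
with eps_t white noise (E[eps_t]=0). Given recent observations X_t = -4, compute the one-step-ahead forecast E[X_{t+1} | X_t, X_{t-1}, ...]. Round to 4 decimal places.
E[X_{t+1} \mid \mathcal F_t] = -1.5520

For an AR(p) model X_t = c + sum_i phi_i X_{t-i} + eps_t, the
one-step-ahead conditional mean is
  E[X_{t+1} | X_t, ...] = c + sum_i phi_i X_{t+1-i}.
Substitute known values:
  E[X_{t+1} | ...] = (0.388) * (-4)
                   = -1.5520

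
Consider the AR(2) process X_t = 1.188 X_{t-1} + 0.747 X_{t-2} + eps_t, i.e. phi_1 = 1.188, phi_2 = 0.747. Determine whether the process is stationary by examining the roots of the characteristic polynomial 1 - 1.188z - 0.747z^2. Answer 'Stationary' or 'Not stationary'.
\text{Not stationary}

The AR(p) characteristic polynomial is P(z) = 1 - 1.188z - 0.747z^2.
Stationarity requires all roots to lie outside the unit circle, i.e. |z| > 1 for every root.
Set 1 + (-1.188) z + (-0.747) z^2 = 0, i.e. a z^2 + b z + c = 0 with a = -0.747, b = -1.188, c = 1.
Discriminant D = b^2 - 4ac = (-1.188)^2 - 4*(-0.747)*1 = 1.411344 - (-2.988) = 4.399344.
D >= 0, so the roots are real: z = (-b +/- sqrt(D)) / (2a) = (1.188 +/- 2.097461) / (-1.494).
  z_1 = (1.188 + 2.097461) / (-1.494) = -2.1991,   |z_1| = 2.1991.
  z_2 = (1.188 - 2.097461) / (-1.494) = 0.6087,   |z_2| = 0.6087.
Moduli of all roots: 2.1991, 0.6087.
All moduli strictly greater than 1? No.
Verdict: Not stationary.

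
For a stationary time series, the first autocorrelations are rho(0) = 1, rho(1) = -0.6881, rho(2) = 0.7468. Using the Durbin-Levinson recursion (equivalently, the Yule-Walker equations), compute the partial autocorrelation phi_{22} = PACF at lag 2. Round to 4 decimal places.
\phi_{22} = 0.5191

The PACF at lag k is phi_{kk}, the last component of the solution
to the Yule-Walker system G_k phi = r_k where
  (G_k)_{ij} = rho(|i - j|), (r_k)_i = rho(i), i,j = 1..k.
Equivalently, Durbin-Levinson gives phi_{kk} iteratively:
  phi_{11} = rho(1)
  phi_{kk} = [rho(k) - sum_{j=1..k-1} phi_{k-1,j} rho(k-j)]
            / [1 - sum_{j=1..k-1} phi_{k-1,j} rho(j)],
  phi_{k,j} = phi_{k-1,j} - phi_{kk} phi_{k-1,k-j},  j = 1..k-1.
Step k = 1:
  phi_11 = rho(1) = -0.6881.
Step k = 2:
  phi_22 = [rho(2) - phi_11 rho(1)] / [1 - phi_11 rho(1)] = [0.7468 - (-0.6881)(-0.6881)] / [1 - (-0.6881)(-0.6881)]
         = 0.27331839 / 0.52651839 = 0.5191.
Therefore phi_{22} = 0.5191.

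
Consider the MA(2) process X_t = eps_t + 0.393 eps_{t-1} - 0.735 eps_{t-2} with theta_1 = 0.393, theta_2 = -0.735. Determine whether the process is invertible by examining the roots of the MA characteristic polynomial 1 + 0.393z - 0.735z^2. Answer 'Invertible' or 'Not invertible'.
\text{Not invertible}

The MA(q) characteristic polynomial is P(z) = 1 + 0.393z - 0.735z^2.
Invertibility requires all roots to lie outside the unit circle, i.e. |z| > 1 for every root.
Set 1 + (0.393) z + (-0.735) z^2 = 0, i.e. a z^2 + b z + c = 0 with a = -0.735, b = 0.393, c = 1.
Discriminant D = b^2 - 4ac = (0.393)^2 - 4*(-0.735)*1 = 0.154449 - (-2.94) = 3.094449.
D >= 0, so the roots are real: z = (-b +/- sqrt(D)) / (2a) = (-0.393 +/- 1.759105) / (-1.47).
  z_1 = (-0.393 + 1.759105) / (-1.47) = -0.9293,   |z_1| = 0.9293.
  z_2 = (-0.393 - 1.759105) / (-1.47) = 1.464,   |z_2| = 1.464.
Moduli of all roots: 0.9293, 1.4640.
All moduli strictly greater than 1? No.
Verdict: Not invertible.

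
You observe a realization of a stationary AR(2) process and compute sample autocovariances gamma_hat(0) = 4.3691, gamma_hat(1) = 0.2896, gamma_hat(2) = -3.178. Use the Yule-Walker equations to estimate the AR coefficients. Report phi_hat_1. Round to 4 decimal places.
\hat\phi_{1} = 0.1150

The Yule-Walker equations for an AR(p) process read, in matrix form,
  Gamma_p phi = r_p,   with   (Gamma_p)_{ij} = gamma(|i - j|),
                       (r_p)_i = gamma(i),   i,j = 1..p.
Substitute the sample gammas (Toeplitz matrix and right-hand side of size 2):
  Gamma_p = [[4.3691, 0.2896], [0.2896, 4.3691]]
  r_p     = [0.2896, -3.178]
Written out:
  4.3691 phi_1 + 0.2896 phi_2 = 0.2896
  0.2896 phi_1 + 4.3691 phi_2 = -3.178
Solve by Cramer's rule:
  det = gamma(0)^2 - gamma(1)^2 = (4.3691)^2 - (0.2896)^2 = 19.08903481 - 0.08386816 = 19.00516665
  phi_hat_1 = [gamma(1) gamma(0) - gamma(1) gamma(2)] / det = [(0.2896)(4.3691) - (0.2896)(-3.178)] / 19.00516665 = 2.18564016 / 19.00516665 = 0.115
  phi_hat_2 = [gamma(0) gamma(2) - gamma(1)^2] / det = [(4.3691)(-3.178) - (0.2896)^2] / 19.00516665 = -13.96886796 / 19.00516665 = -0.735
So phi_hat = [0.1150, -0.7350].
Therefore phi_hat_1 = 0.1150.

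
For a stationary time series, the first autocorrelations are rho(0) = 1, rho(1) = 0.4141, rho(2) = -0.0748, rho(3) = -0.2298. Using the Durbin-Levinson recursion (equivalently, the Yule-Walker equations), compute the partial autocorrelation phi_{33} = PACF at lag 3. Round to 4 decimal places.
\phi_{33} = -0.0881

The PACF at lag k is phi_{kk}, the last component of the solution
to the Yule-Walker system G_k phi = r_k where
  (G_k)_{ij} = rho(|i - j|), (r_k)_i = rho(i), i,j = 1..k.
Equivalently, Durbin-Levinson gives phi_{kk} iteratively:
  phi_{11} = rho(1)
  phi_{kk} = [rho(k) - sum_{j=1..k-1} phi_{k-1,j} rho(k-j)]
            / [1 - sum_{j=1..k-1} phi_{k-1,j} rho(j)],
  phi_{k,j} = phi_{k-1,j} - phi_{kk} phi_{k-1,k-j},  j = 1..k-1.
Step k = 1:
  phi_11 = rho(1) = 0.4141.
Step k = 2:
  phi_22 = [rho(2) - phi_11 rho(1)] / [1 - phi_11 rho(1)] = [-0.0748 - (0.4141)(0.4141)] / [1 - (0.4141)(0.4141)]
         = -0.24627881 / 0.82852119 = -0.297251.
  Update: phi_21 = phi_11 - phi_22 phi_11 = 0.4141 - (-0.297251)(0.4141) = 0.537192.
Step k = 3:
  phi_33 = [rho(3) - phi_21 rho(2) - phi_22 rho(1)] / [1 - phi_21 rho(1) - phi_22 rho(2)]
    numerator   = -0.2298 - (0.537192)(-0.0748) - (-0.297251)(0.4141) = -0.0665264
    denominator = 1 - (0.537192)(0.4141) - (-0.297251)(-0.0748) = 0.75531455
  phi_33 = -0.0665264 / 0.75531455 = -0.0881.
Therefore phi_{33} = -0.0881.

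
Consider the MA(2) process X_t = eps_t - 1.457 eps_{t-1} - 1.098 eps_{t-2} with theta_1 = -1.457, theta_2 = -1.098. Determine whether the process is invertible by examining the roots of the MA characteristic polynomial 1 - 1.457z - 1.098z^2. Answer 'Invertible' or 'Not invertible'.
\text{Not invertible}

The MA(q) characteristic polynomial is P(z) = 1 - 1.457z - 1.098z^2.
Invertibility requires all roots to lie outside the unit circle, i.e. |z| > 1 for every root.
Set 1 + (-1.457) z + (-1.098) z^2 = 0, i.e. a z^2 + b z + c = 0 with a = -1.098, b = -1.457, c = 1.
Discriminant D = b^2 - 4ac = (-1.457)^2 - 4*(-1.098)*1 = 2.122849 - (-4.392) = 6.514849.
D >= 0, so the roots are real: z = (-b +/- sqrt(D)) / (2a) = (1.457 +/- 2.55242) / (-2.196).
  z_1 = (1.457 + 2.55242) / (-2.196) = -1.8258,   |z_1| = 1.8258.
  z_2 = (1.457 - 2.55242) / (-2.196) = 0.4988,   |z_2| = 0.4988.
Moduli of all roots: 1.8258, 0.4988.
All moduli strictly greater than 1? No.
Verdict: Not invertible.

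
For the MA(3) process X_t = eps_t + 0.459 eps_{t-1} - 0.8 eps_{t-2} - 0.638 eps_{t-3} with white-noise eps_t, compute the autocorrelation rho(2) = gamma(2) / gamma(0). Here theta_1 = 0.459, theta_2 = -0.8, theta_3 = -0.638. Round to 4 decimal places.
\rho(2) = -0.4840

For an MA(q) process with theta_0 = 1, the autocovariance is
  gamma(k) = sigma^2 * sum_{i=0..q-k} theta_i * theta_{i+k},
and rho(k) = gamma(k) / gamma(0). Sigma^2 cancels.
  numerator   = (1)*(-0.8) + (0.459)*(-0.638) = -1.092842.
  denominator = (1)^2 + (0.459)^2 + (-0.8)^2 + (-0.638)^2 = 2.257725.
  rho(2) = -1.092842 / 2.257725 = -0.4840.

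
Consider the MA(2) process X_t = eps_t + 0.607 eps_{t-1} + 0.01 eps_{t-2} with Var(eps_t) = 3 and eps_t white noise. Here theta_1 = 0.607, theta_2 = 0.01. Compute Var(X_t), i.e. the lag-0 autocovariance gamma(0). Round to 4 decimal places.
\gamma(0) = 4.1056

For an MA(q) process X_t = eps_t + sum_i theta_i eps_{t-i} with
Var(eps_t) = sigma^2, the variance is
  gamma(0) = sigma^2 * (1 + sum_i theta_i^2).
  sum_i theta_i^2 = (0.607)^2 + (0.01)^2 = 0.368449 + 0.0001 = 0.368549.
  gamma(0) = 3 * (1 + 0.368549) = 3 * 1.368549 = 4.105647, which rounds to 4.1056.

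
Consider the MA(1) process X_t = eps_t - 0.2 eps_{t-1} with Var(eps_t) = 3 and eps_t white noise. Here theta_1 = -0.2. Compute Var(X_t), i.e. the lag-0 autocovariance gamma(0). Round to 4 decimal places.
\gamma(0) = 3.1200

For an MA(q) process X_t = eps_t + sum_i theta_i eps_{t-i} with
Var(eps_t) = sigma^2, the variance is
  gamma(0) = sigma^2 * (1 + sum_i theta_i^2).
  sum_i theta_i^2 = (-0.2)^2 = 0.04.
  gamma(0) = 3 * (1 + 0.04) = 3 * 1.04 = 3.12, which rounds to 3.1200.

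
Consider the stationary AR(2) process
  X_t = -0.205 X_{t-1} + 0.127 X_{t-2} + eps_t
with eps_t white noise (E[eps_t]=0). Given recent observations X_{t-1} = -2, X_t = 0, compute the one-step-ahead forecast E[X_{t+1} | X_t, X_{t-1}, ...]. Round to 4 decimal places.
E[X_{t+1} \mid \mathcal F_t] = -0.2540

For an AR(p) model X_t = c + sum_i phi_i X_{t-i} + eps_t, the
one-step-ahead conditional mean is
  E[X_{t+1} | X_t, ...] = c + sum_i phi_i X_{t+1-i}.
Substitute known values:
  E[X_{t+1} | ...] = (-0.205) * (0) + (0.127) * (-2)
                   = -0.2540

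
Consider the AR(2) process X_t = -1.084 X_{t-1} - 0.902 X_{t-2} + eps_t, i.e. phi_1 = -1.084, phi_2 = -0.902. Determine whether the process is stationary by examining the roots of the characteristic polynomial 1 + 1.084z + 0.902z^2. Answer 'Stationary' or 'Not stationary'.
\text{Stationary}

The AR(p) characteristic polynomial is P(z) = 1 + 1.084z + 0.902z^2.
Stationarity requires all roots to lie outside the unit circle, i.e. |z| > 1 for every root.
Set 1 + (1.084) z + (0.902) z^2 = 0, i.e. a z^2 + b z + c = 0 with a = 0.902, b = 1.084, c = 1.
Discriminant D = b^2 - 4ac = (1.084)^2 - 4*(0.902)*1 = 1.175056 - (3.608) = -2.432944.
D < 0, so the roots are the complex-conjugate pair z = (-b +/- i sqrt(-D)) / (2a) = -0.6009 +/- 0.8646i.
For a conjugate pair |z|^2 = z * conj(z) = (product of roots) = c/a = 1/(0.902) = 1.108647, so |z| = sqrt(1.108647) = 1.0529 for both roots.
Moduli of all roots: 1.0529, 1.0529.
All moduli strictly greater than 1? Yes.
Verdict: Stationary.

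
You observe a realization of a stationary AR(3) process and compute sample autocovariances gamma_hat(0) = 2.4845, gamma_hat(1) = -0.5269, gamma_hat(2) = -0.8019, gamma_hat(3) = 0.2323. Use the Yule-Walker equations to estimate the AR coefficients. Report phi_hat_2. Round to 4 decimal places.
\hat\phi_{2} = -0.4150

The Yule-Walker equations for an AR(p) process read, in matrix form,
  Gamma_p phi = r_p,   with   (Gamma_p)_{ij} = gamma(|i - j|),
                       (r_p)_i = gamma(i),   i,j = 1..p.
Substitute the sample gammas (Toeplitz matrix and right-hand side of size 3):
  Gamma_p = [[2.4845, -0.5269, -0.8019], [-0.5269, 2.4845, -0.5269], [-0.8019, -0.5269, 2.4845]]
  r_p     = [-0.5269, -0.8019, 0.2323]
Written out (R1..R3):
  (R1) 2.4845 phi_1 - 0.5269 phi_2 - 0.8019 phi_3 = -0.5269
  (R2) -0.5269 phi_1 + 2.4845 phi_2 - 0.5269 phi_3 = -0.8019
  (R3) -0.8019 phi_1 - 0.5269 phi_2 + 2.4845 phi_3 = 0.2323
Gaussian elimination:
  R2 <- R2 - (-0.5269/2.4845) R1 = R2 - (-0.212075) R1:  2.372758 phi_2 - 0.696963 phi_3 = -0.913642
  R3 <- R3 - (-0.8019/2.4845) R1 = R3 - (-0.322761) R1:  -0.696963 phi_2 + 2.225678 phi_3 = 0.062237
  R3 <- R3 - (-0.696963/2.372758) R2 = R3 - (-0.293735) R2:  2.020955 phi_3 = -0.206132
Back-substitution:
  phi_hat_3 = -0.206132 / 2.020955 = -0.101997
  phi_hat_2 = (-0.913642 - (-0.696963)(-0.101997)) / 2.372758 = -0.415015
  phi_hat_1 = (-0.5269 - (-0.5269)(-0.415015) - (-0.8019)(-0.101997)) / 2.4845 = -0.33301
So phi_hat = [-0.3330, -0.4150, -0.1020].
Therefore phi_hat_2 = -0.4150.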